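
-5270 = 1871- 7141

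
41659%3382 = 1075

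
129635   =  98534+31101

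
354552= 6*59092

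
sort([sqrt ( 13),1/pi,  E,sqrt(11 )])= [1/pi,E,sqrt( 11 ),sqrt(13) ] 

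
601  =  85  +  516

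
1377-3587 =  - 2210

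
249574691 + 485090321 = 734665012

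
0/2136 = 0 = 0.00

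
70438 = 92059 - 21621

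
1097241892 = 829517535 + 267724357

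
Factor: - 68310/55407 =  - 90/73 = -2^1*3^2*5^1  *73^(- 1 )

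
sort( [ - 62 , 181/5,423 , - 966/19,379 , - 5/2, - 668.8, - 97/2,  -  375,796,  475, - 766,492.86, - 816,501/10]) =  [ - 816, - 766,-668.8, - 375, - 62, - 966/19, - 97/2, - 5/2,181/5 , 501/10, 379,423,475,492.86, 796] 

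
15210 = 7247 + 7963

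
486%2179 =486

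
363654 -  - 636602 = 1000256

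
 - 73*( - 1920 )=140160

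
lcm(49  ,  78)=3822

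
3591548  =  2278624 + 1312924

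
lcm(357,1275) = 8925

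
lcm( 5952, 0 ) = 0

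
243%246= 243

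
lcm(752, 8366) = 66928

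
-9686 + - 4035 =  - 13721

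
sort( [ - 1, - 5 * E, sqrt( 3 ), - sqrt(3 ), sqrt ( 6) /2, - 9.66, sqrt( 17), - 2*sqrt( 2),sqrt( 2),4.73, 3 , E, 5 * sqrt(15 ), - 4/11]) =[ -5 * E,-9.66,-2 * sqrt( 2),- sqrt( 3 ),  -  1, - 4/11,sqrt( 6 )/2,sqrt( 2),  sqrt( 3 ),E,3,  sqrt( 17 ),4.73,  5 * sqrt( 15) ] 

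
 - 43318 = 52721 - 96039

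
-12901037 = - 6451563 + -6449474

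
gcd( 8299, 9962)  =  1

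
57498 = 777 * 74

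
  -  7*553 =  - 3871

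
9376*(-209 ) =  - 1959584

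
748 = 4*187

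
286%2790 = 286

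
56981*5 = 284905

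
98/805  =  14/115 = 0.12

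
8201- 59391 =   -  51190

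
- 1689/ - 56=1689/56 = 30.16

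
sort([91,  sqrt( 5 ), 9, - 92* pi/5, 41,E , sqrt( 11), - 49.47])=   [ - 92* pi/5, - 49.47,sqrt( 5 ),E,sqrt( 11 ),9, 41,91]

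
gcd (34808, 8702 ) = 8702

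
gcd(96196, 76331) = 1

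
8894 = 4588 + 4306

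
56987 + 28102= 85089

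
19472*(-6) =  - 116832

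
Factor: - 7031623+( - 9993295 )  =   - 2^1*349^1*24391^1 =- 17024918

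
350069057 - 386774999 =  - 36705942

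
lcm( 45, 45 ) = 45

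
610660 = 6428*95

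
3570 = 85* 42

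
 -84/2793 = -1 + 129/133 = - 0.03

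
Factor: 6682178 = 2^1*47^1*67^1*1061^1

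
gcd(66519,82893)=3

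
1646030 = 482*3415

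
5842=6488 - 646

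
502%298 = 204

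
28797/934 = 30 + 777/934 = 30.83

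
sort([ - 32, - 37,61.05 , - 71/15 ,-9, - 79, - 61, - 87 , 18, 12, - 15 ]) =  [ - 87,  -  79, - 61, - 37, - 32 , - 15,-9, - 71/15,  12, 18,61.05]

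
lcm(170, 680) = 680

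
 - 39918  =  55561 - 95479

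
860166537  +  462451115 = 1322617652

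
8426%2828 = 2770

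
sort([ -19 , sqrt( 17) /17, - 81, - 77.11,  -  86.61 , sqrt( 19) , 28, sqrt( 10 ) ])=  [ - 86.61, - 81, - 77.11, - 19, sqrt(17) /17,  sqrt (10 ) , sqrt(19), 28] 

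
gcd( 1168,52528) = 16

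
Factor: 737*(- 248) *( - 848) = 2^7*11^1*31^1*53^1*67^1 =154994048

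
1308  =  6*218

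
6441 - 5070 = 1371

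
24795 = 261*95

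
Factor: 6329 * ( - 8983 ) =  - 13^1 * 691^1*6329^1 = - 56853407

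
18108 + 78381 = 96489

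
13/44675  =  13/44675  =  0.00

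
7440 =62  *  120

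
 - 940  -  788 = -1728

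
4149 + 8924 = 13073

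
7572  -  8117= - 545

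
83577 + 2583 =86160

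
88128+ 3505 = 91633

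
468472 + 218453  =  686925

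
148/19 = 148/19 = 7.79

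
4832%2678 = 2154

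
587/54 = 10+47/54 = 10.87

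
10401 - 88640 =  - 78239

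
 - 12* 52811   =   - 633732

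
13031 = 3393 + 9638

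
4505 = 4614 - 109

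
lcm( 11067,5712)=177072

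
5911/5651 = 1 + 260/5651 = 1.05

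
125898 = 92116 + 33782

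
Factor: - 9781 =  - 9781^1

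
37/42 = 37/42 = 0.88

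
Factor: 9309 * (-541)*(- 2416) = 12167384304 =2^4*3^1 * 29^1 * 107^1 * 151^1*541^1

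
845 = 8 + 837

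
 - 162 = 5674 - 5836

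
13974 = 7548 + 6426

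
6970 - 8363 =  - 1393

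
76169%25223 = 500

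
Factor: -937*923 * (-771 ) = 3^1*13^1*71^1*257^1*937^1 = 666800121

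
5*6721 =33605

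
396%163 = 70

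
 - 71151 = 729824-800975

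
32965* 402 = 13251930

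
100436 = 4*25109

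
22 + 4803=4825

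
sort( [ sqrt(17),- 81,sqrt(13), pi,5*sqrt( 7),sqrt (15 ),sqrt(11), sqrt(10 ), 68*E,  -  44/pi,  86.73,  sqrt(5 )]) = [ - 81, -44/pi,  sqrt(5),pi, sqrt(10 ), sqrt( 11 ), sqrt(13), sqrt(15),sqrt(17 ), 5*sqrt(7 ),  86.73 , 68*E]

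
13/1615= 13/1615 = 0.01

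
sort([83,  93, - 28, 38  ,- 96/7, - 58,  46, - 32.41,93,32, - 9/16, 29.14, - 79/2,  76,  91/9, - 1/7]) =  [- 58, - 79/2, - 32.41, - 28 , - 96/7,- 9/16,-1/7,91/9,29.14,32,38,46,76,  83,  93,93]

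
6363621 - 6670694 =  - 307073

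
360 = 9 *40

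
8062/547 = 14  +  404/547  =  14.74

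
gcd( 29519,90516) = 1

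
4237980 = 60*70633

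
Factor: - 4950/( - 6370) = 495/637 = 3^2*5^1*7^( - 2 )*11^1*13^ ( - 1)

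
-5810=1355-7165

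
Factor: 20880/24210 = 232/269 = 2^3*29^1*269^( - 1) 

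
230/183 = 230/183= 1.26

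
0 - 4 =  - 4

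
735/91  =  8  +  1/13 = 8.08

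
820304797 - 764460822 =55843975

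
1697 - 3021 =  - 1324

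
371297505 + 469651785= 840949290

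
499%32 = 19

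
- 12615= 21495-34110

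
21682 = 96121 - 74439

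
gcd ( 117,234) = 117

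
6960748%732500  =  368248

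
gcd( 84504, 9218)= 2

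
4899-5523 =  - 624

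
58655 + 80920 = 139575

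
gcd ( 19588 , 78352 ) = 19588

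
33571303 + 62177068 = 95748371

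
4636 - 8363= - 3727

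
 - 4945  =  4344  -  9289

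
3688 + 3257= 6945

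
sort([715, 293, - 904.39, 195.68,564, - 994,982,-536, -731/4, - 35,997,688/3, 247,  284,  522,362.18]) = [ - 994,  -  904.39, - 536 ,-731/4,  -  35,195.68,688/3,247,284,293,  362.18, 522,564,715, 982 , 997]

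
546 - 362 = 184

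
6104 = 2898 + 3206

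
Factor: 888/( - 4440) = -1/5= - 5^(-1 )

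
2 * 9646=19292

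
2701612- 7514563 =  - 4812951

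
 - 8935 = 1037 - 9972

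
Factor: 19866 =2^1 * 3^1*7^1 * 11^1*43^1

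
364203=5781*63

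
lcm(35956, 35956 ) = 35956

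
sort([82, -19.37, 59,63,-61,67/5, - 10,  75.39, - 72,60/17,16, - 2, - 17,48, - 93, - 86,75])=[ - 93,-86,-72, - 61, - 19.37,- 17,  -  10, - 2, 60/17,67/5,16,48,59, 63,  75,75.39, 82 ] 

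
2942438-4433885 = - 1491447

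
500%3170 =500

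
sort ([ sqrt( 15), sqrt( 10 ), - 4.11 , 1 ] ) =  [- 4.11,1,sqrt(10) , sqrt( 15)]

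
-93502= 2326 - 95828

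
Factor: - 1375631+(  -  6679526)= - 8055157 =-11^1 *732287^1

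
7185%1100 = 585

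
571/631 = 571/631 =0.90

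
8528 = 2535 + 5993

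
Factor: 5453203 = 7^1 * 653^1*1193^1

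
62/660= 31/330 =0.09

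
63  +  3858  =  3921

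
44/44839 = 44/44839= 0.00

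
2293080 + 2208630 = 4501710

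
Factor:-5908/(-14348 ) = 7/17 = 7^1*17^ (-1 )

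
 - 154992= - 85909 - 69083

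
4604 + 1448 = 6052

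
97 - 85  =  12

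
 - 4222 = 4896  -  9118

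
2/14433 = 2/14433 = 0.00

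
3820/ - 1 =-3820/1 =- 3820.00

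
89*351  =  31239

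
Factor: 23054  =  2^1*11527^1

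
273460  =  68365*4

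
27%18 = 9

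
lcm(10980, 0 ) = 0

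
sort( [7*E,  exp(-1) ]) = [exp(-1), 7*E]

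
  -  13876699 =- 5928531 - 7948168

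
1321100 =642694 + 678406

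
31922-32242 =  -320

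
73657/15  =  4910 + 7/15 = 4910.47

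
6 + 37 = 43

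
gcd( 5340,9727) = 1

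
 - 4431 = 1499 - 5930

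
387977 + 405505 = 793482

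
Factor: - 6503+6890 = 387 = 3^2*43^1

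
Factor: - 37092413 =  - 41^1 * 904693^1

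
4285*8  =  34280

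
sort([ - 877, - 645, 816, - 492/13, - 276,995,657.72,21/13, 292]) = [ - 877, - 645, - 276, - 492/13,21/13, 292, 657.72,816,995 ]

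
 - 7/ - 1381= 7/1381= 0.01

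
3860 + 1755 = 5615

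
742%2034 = 742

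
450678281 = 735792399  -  285114118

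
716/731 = 716/731 = 0.98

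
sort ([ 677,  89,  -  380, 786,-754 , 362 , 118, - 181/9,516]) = [ - 754,-380 ,  -  181/9,89, 118, 362, 516,677, 786]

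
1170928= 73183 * 16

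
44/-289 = -44/289  =  -0.15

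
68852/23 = 2993 + 13/23 = 2993.57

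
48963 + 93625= 142588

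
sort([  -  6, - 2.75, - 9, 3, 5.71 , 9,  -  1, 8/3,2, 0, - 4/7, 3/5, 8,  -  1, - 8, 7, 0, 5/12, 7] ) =[  -  9,-8,-6, - 2.75,  -  1,  -  1, - 4/7, 0,0, 5/12,  3/5, 2,8/3,3,5.71, 7, 7, 8, 9]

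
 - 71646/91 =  - 71646/91 = - 787.32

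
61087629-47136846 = 13950783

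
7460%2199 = 863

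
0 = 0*573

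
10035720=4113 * 2440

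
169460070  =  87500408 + 81959662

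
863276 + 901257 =1764533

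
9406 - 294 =9112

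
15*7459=111885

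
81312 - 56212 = 25100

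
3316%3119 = 197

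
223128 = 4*55782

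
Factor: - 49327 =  - 107^1 * 461^1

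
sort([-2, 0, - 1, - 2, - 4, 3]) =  [ - 4, - 2,-2, - 1,0,3 ]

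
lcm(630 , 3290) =29610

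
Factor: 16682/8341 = 2 = 2^1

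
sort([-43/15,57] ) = [  -  43/15,  57] 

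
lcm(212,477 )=1908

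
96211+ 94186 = 190397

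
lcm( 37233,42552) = 297864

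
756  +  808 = 1564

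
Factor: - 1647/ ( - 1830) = 9/10 = 2^ ( - 1 )*3^2*5^( - 1) 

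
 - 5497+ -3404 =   -  8901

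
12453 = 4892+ 7561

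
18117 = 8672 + 9445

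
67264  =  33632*2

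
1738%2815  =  1738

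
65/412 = 65/412 = 0.16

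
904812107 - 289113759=615698348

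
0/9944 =0 = 0.00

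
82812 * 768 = 63599616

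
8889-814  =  8075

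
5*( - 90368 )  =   - 451840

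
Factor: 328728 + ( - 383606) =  - 2^1*23^1*1193^1 = - 54878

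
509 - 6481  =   - 5972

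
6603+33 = 6636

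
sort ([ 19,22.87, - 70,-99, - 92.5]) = [-99, - 92.5,  -  70,19, 22.87]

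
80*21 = 1680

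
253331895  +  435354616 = 688686511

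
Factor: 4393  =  23^1*191^1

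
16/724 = 4/181 = 0.02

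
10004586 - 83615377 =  - 73610791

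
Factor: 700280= 2^3*5^1*7^1*  41^1*61^1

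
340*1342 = 456280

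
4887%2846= 2041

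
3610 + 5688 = 9298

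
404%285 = 119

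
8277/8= 1034 +5/8 = 1034.62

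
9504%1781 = 599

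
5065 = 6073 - 1008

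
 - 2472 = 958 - 3430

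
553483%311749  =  241734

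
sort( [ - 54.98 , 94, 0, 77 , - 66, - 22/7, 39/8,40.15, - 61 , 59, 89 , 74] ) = [  -  66,  -  61, - 54.98, - 22/7 , 0, 39/8,40.15, 59,74,  77  ,  89, 94 ]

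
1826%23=9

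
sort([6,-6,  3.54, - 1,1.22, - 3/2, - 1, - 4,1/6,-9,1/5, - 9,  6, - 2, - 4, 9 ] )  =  [- 9, - 9, - 6, - 4, - 4,- 2,-3/2,- 1, - 1,1/6,1/5,1.22,3.54,6,6,9 ] 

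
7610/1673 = 7610/1673 =4.55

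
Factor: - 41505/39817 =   -  3^1 *5^1 *29^ ( - 1)*1373^( - 1 )* 2767^1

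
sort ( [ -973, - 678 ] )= [ - 973 , - 678]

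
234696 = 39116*6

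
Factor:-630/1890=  - 1/3 =-  3^( - 1)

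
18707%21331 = 18707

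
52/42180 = 13/10545  =  0.00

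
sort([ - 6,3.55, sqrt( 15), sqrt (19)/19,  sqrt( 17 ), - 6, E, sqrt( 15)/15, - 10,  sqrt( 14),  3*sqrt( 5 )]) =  [ - 10, - 6,  -  6, sqrt( 19 )/19, sqrt( 15 ) /15,E,3.55,sqrt( 14),  sqrt(15),sqrt(17), 3*sqrt ( 5)]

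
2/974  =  1/487= 0.00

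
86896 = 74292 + 12604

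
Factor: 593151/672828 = 2^( - 2)*19^( - 1 )*67^1=67/76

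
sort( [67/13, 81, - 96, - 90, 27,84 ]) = [-96, - 90,  67/13 , 27 , 81,84 ]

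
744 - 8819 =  - 8075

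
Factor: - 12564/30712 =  - 2^(-1 )*3^2*11^(-1) = -9/22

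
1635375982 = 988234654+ 647141328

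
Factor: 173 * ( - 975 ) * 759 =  - 128024325=   - 3^2* 5^2 * 11^1*  13^1* 23^1*173^1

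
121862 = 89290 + 32572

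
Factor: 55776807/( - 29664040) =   -  2^( - 3)*3^2*5^( - 1)*7^( -1) * 163^1*193^1 * 197^1*105943^ (-1 )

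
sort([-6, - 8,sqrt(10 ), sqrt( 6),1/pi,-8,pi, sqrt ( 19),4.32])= [  -  8, - 8 , - 6,1/pi, sqrt(6 ) , pi,sqrt( 10), 4.32, sqrt(19) ] 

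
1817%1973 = 1817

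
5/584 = 5/584= 0.01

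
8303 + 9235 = 17538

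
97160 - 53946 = 43214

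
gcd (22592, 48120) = 8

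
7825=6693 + 1132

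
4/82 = 2/41 = 0.05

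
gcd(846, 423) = 423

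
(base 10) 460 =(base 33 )DV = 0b111001100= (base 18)17A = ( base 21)10j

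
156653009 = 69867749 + 86785260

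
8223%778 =443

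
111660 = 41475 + 70185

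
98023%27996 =14035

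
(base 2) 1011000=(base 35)2i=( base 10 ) 88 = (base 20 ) 48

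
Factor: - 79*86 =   -  6794 =- 2^1 * 43^1*79^1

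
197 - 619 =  - 422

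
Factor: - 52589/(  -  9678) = 2^( - 1)*3^( - 1 )*43^1*1223^1  *1613^( - 1)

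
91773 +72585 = 164358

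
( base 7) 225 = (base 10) 117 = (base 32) 3l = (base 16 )75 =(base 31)3o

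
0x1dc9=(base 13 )3617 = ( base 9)11412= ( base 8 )16711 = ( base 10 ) 7625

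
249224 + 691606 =940830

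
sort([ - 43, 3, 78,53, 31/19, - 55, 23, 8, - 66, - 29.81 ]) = [ - 66, - 55,-43, - 29.81 , 31/19, 3,8,23,53, 78]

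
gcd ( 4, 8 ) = 4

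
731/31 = 731/31 = 23.58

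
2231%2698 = 2231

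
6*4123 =24738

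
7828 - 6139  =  1689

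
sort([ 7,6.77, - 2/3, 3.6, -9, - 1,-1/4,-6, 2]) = [ - 9, - 6, - 1, - 2/3, - 1/4,2,3.6, 6.77, 7]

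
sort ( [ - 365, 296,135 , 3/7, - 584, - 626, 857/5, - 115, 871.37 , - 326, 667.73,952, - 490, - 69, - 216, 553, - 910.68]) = [ - 910.68, - 626, - 584, - 490, - 365, - 326,-216,-115, - 69, 3/7, 135, 857/5, 296, 553, 667.73,  871.37, 952]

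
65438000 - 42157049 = 23280951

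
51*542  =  27642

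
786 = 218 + 568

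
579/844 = 579/844 = 0.69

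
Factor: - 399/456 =- 2^(  -  3)*7^1=- 7/8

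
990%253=231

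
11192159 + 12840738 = 24032897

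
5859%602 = 441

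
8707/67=8707/67 = 129.96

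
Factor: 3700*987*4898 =2^3*3^1 * 5^2*7^1*31^1 * 37^1*47^1 * 79^1=17887006200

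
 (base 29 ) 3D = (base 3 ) 10201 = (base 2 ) 1100100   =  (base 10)100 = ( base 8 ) 144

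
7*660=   4620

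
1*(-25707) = -25707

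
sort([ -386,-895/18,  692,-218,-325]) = [ - 386, - 325, - 218, - 895/18,692 ]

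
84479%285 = 119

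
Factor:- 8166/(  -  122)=3^1 * 61^( - 1 )*1361^1 = 4083/61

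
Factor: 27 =3^3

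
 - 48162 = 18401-66563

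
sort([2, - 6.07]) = [ - 6.07,2]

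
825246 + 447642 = 1272888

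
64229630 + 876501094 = 940730724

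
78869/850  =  78869/850 = 92.79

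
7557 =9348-1791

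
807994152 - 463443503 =344550649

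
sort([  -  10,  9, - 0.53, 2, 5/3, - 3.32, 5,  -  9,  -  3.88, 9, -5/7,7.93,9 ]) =[  -  10,-9, - 3.88, - 3.32,  -  5/7, - 0.53, 5/3,2 , 5, 7.93,9,9,9] 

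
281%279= 2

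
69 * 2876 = 198444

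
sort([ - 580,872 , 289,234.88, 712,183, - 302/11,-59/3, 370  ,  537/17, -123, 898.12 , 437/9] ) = [ - 580, - 123, - 302/11, - 59/3, 537/17, 437/9, 183, 234.88 , 289, 370, 712, 872, 898.12 ]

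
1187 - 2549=  -  1362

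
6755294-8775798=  - 2020504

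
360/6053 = 360/6053 = 0.06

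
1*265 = 265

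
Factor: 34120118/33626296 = 2^( - 2)*11^( - 1 ) * 41^1*239^1*1741^1 * 382117^(- 1)= 17060059/16813148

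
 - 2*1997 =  - 3994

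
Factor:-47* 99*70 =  - 325710 = -2^1*3^2*5^1*7^1*11^1*47^1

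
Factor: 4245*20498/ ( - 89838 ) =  - 14502335/14973 = - 3^( - 1)*5^1*7^( - 1 )*23^(  -  1)*31^(-1)*37^1*277^1 * 283^1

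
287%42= 35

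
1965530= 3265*602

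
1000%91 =90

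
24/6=4 = 4.00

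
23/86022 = 23/86022 =0.00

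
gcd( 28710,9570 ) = 9570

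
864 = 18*48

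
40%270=40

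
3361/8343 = 3361/8343 = 0.40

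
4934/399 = 12 + 146/399  =  12.37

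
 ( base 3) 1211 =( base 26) 1N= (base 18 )2D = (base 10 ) 49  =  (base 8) 61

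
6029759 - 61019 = 5968740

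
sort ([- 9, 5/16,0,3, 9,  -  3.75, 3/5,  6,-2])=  [ - 9, - 3.75, - 2, 0,5/16,3/5 , 3, 6,9 ]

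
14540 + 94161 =108701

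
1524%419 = 267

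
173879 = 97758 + 76121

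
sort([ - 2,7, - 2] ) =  [ - 2, - 2,7 ] 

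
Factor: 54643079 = 54643079^1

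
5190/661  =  5190/661 = 7.85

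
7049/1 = 7049=7049.00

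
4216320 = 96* 43920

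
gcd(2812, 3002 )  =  38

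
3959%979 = 43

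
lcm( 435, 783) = 3915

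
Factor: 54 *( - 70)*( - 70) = 2^3*3^3*5^2*7^2 = 264600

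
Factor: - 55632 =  - 2^4 * 3^1*19^1*61^1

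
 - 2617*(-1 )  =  2617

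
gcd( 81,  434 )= 1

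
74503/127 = 74503/127 = 586.64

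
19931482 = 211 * 94462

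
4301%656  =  365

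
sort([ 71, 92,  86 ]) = [ 71,86, 92]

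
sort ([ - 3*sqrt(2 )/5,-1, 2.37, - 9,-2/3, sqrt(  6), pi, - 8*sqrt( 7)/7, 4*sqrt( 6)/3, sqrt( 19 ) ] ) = [ - 9, - 8* sqrt ( 7 ) /7,-1,  -  3*sqrt(2) /5,-2/3,2.37, sqrt ( 6), pi, 4*sqrt(6 ) /3,  sqrt( 19 )]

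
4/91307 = 4/91307 = 0.00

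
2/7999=2/7999 =0.00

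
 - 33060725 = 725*( -45601)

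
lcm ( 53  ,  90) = 4770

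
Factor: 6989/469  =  7^(- 1 )*29^1*67^( - 1) * 241^1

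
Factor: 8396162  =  2^1*61^1 * 68821^1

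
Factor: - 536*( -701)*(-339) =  - 2^3*3^1*67^1*113^1*701^1 = - 127374504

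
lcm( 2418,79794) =79794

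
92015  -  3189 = 88826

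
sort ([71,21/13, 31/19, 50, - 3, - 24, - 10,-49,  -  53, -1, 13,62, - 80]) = [ - 80,  -  53, - 49, - 24, - 10, - 3, - 1,21/13,31/19, 13, 50,  62, 71 ]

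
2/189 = 2/189 = 0.01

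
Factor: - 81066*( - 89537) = 2^1*3^1 * 7^1*59^1*229^1*12791^1 =7258406442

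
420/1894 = 210/947=0.22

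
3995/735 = 5 + 64/147=5.44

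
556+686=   1242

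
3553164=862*4122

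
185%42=17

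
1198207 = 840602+357605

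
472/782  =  236/391 = 0.60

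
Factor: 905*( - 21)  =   - 19005=- 3^1*5^1*7^1 * 181^1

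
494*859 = 424346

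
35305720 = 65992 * 535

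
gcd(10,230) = 10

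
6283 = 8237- 1954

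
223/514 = 223/514 = 0.43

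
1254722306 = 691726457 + 562995849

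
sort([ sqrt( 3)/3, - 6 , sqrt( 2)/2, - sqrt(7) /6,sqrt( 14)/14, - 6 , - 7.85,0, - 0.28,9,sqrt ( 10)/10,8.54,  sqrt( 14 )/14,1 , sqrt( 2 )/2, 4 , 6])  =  [ - 7.85, - 6 , - 6, - sqrt( 7)/6, - 0.28,0,sqrt(14)/14, sqrt(14) /14, sqrt( 10)/10,  sqrt(3) /3, sqrt( 2 ) /2 , sqrt( 2) /2, 1,4,6 , 8.54, 9 ] 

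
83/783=83/783 = 0.11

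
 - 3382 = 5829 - 9211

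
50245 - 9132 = 41113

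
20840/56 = 2605/7 = 372.14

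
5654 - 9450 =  - 3796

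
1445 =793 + 652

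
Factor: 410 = 2^1*5^1*41^1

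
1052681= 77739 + 974942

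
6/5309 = 6/5309 = 0.00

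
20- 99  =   - 79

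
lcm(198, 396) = 396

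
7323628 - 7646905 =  - 323277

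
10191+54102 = 64293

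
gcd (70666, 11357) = 1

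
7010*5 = 35050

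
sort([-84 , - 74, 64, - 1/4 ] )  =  [ - 84,- 74,-1/4, 64 ] 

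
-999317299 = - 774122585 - 225194714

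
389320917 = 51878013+337442904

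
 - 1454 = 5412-6866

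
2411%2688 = 2411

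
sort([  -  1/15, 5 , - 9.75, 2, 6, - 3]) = [ - 9.75, - 3,-1/15,  2, 5, 6]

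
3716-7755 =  - 4039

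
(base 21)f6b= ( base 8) 15140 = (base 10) 6752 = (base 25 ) ak2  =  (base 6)51132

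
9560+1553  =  11113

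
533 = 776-243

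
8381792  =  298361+8083431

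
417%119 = 60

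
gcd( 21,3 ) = 3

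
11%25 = 11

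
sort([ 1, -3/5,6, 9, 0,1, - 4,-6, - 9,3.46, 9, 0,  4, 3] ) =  [  -  9,-6, - 4, - 3/5,  0, 0, 1, 1, 3,3.46, 4, 6,9,9] 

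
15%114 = 15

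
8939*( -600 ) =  - 5363400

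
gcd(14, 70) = 14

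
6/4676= 3/2338 = 0.00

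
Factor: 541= 541^1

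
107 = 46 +61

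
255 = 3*85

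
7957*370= 2944090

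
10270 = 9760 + 510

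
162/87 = 54/29 = 1.86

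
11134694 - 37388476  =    -  26253782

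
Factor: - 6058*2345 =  - 14206010=- 2^1 * 5^1*7^1*13^1*67^1*233^1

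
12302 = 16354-4052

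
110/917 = 110/917 = 0.12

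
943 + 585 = 1528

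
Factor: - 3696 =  - 2^4*3^1*7^1*11^1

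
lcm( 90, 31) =2790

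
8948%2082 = 620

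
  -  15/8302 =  - 15/8302 = - 0.00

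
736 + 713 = 1449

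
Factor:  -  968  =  -2^3*11^2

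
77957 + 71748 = 149705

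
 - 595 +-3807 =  - 4402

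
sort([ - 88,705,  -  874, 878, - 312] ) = [  -  874 ,-312, - 88,705,878] 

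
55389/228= 18463/76 = 242.93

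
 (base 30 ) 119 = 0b1110101011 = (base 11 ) 784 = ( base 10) 939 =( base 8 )1653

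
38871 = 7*5553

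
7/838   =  7/838=   0.01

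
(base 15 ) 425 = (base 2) 1110100111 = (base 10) 935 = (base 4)32213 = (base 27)17H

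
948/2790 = 158/465=0.34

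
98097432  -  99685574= - 1588142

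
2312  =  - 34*(-68 )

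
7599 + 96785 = 104384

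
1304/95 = 1304/95=13.73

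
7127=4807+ 2320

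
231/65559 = 77/21853 =0.00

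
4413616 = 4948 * 892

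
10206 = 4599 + 5607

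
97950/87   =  32650/29 = 1125.86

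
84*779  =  65436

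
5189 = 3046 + 2143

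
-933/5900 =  - 1 + 4967/5900= - 0.16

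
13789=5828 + 7961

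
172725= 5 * 34545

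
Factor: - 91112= -2^3 * 7^1*1627^1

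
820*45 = 36900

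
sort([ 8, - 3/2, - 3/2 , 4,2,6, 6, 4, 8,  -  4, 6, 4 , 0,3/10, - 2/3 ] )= [-4, - 3/2, - 3/2,  -  2/3, 0, 3/10, 2,  4, 4,4, 6, 6, 6,8,8]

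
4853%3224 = 1629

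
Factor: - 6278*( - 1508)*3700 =35028728800 = 2^5*5^2*13^1*29^1 * 37^1 * 43^1*73^1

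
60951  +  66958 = 127909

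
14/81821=14/81821 = 0.00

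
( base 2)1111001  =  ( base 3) 11111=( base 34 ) 3J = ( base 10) 121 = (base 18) 6D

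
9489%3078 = 255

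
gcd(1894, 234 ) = 2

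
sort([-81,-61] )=[- 81,-61 ] 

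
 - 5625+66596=60971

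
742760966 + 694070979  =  1436831945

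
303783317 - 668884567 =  - 365101250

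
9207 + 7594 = 16801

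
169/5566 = 169/5566 = 0.03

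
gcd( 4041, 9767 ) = 1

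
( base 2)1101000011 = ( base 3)1010221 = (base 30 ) RP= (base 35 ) nu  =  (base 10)835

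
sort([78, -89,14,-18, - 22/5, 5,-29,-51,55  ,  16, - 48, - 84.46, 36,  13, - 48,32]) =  [ - 89, - 84.46, -51, - 48, - 48, - 29, - 18, - 22/5, 5,13, 14,16,32, 36 , 55, 78] 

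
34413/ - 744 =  - 11471/248 = - 46.25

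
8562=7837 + 725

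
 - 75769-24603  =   - 100372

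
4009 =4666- 657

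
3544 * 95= 336680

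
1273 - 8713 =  - 7440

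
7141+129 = 7270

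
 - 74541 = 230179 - 304720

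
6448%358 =4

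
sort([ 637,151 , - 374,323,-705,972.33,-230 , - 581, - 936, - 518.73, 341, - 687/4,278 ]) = [ - 936, - 705, - 581,  -  518.73,- 374, -230, - 687/4,151,278,323, 341,637, 972.33 ]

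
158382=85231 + 73151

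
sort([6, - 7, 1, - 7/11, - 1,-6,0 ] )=[-7 , - 6,  -  1, - 7/11, 0,1, 6]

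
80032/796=20008/199 = 100.54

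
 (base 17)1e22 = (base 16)2323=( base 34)7qj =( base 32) 8p3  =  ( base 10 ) 8995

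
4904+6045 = 10949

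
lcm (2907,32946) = 98838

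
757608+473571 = 1231179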